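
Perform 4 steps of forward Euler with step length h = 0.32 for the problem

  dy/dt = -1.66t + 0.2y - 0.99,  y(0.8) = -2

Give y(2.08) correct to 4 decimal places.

Euler: y_{n+1} = y_n + h·f(t_n, y_n).
t=0.800000, y=-2.000000: f=-2.718000 → y ← -2.000000 + 0.32·(-2.718000) = -2.869760
t=1.120000, y=-2.869760: f=-3.423152 → y ← -2.869760 + 0.32·(-3.423152) = -3.965169
t=1.440000, y=-3.965169: f=-4.173434 → y ← -3.965169 + 0.32·(-4.173434) = -5.300667
t=1.760000, y=-5.300667: f=-4.971733 → y ← -5.300667 + 0.32·(-4.971733) = -6.891622
y(2.08) ≈ -6.8916

-6.8916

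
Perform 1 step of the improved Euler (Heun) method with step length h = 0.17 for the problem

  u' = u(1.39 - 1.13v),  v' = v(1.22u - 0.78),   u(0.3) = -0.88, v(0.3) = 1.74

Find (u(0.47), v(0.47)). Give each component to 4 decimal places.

-0.8398, 1.2887

Heun on (u,v): k1 = f(t_n, state_n); k2 = f(t_n + h, state_n + h·k1); state_{n+1} = state_n + (h/2)·(k1 + k2).
0.300000: (-0.880000, 1.740000)
  k1 = (0.507056, -3.225264)
  predictor → (-0.793800, 1.191705)
  k2 = (-0.034430, -2.083621)
  → (-0.839827, 1.288745)
(u(0.47), v(0.47)) ≈ (-0.8398, 1.2887)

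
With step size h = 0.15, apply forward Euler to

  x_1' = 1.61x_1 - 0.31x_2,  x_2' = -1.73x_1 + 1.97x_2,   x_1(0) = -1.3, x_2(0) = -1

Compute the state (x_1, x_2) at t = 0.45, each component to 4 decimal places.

Euler on (x_1,x_2): x_1_{n+1} = x_1_n + h·x_1', x_2_{n+1} = x_2_n + h·x_2'.
0.000000: (-1.300000, -1.000000); f=(-1.783000, 0.279000) → (-1.567450, -0.958150)
0.150000: (-1.567450, -0.958150); f=(-2.226568, 0.824133) → (-1.901435, -0.834530)
0.300000: (-1.901435, -0.834530); f=(-2.802606, 1.645459) → (-2.321826, -0.587711)
(x_1(0.45), x_2(0.45)) ≈ (-2.3218, -0.5877)

-2.3218, -0.5877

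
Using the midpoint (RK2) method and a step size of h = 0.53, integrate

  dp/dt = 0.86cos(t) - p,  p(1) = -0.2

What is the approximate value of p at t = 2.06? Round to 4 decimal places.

Midpoint: k1 = f(t_n, p_n); k2 = f(t_n + h/2, p_n + (h/2)·k1); p_{n+1} = p_n + h·k2.
t=1.000000, p=-0.200000:
  k1 = f(1.000000, -0.200000) = 0.664660
  k2 = f(1.265000, -0.023865) = 0.282770
  p ← -0.200000 + 0.53·0.282770 = -0.050132
t=1.530000, p=-0.050132:
  k1 = f(1.530000, -0.050132) = 0.085207
  k2 = f(1.795000, -0.027552) = -0.163652
  p ← -0.050132 + 0.53·(-0.163652) = -0.136867
p(2.06) ≈ -0.1369

-0.1369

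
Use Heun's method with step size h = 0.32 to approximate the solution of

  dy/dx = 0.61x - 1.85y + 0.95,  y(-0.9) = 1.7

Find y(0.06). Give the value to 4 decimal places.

Heun: k1 = f(x_n, y_n); k2 = f(x_n + h, y_n + h·k1); y_{n+1} = y_n + (h/2)·(k1 + k2).
x=-0.900000, y=1.700000:
  k1 = f(-0.900000, 1.700000) = -2.744000
  k2 = f(-0.580000, 0.821920) = -0.924352
  y ← 1.700000 + (0.32/2)·(-2.744000 + (-0.924352)) = 1.113064
x=-0.580000, y=1.113064:
  k1 = f(-0.580000, 1.113064) = -1.462968
  k2 = f(-0.260000, 0.644914) = -0.401691
  y ← 1.113064 + (0.32/2)·(-1.462968 + (-0.401691)) = 0.814718
x=-0.260000, y=0.814718:
  k1 = f(-0.260000, 0.814718) = -0.715829
  k2 = f(0.060000, 0.585653) = -0.096858
  y ← 0.814718 + (0.32/2)·(-0.715829 + (-0.096858)) = 0.684688
y(0.06) ≈ 0.6847

0.6847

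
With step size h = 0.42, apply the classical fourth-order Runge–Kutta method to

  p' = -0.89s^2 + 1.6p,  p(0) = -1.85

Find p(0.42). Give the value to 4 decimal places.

RK4: k1 = f(s_n, p_n); k2 = f(s_n + h/2, p_n + (h/2)·k1); k3 = f(s_n + h/2, p_n + (h/2)·k2); k4 = f(s_n + h, p_n + h·k3); p_{n+1} = p_n + (h/6)·(k1 + 2k2 + 2k3 + k4).
s=0.000000, p=-1.850000:
  k1 = f(0.000000, -1.850000) = -2.960000
  k2 = f(0.210000, -2.471600) = -3.993809
  k3 = f(0.210000, -2.688700) = -4.341169
  k4 = f(0.420000, -3.673291) = -6.034261
  p ← -1.850000 + (0.42/6)·(k1 + 2k2 + 2k3 + k4) = -3.646495
p(0.42) ≈ -3.6465

-3.6465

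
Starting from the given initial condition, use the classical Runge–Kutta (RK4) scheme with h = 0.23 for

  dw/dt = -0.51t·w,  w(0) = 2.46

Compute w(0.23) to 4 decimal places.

2.4270

RK4: k1 = f(t_n, w_n); k2 = f(t_n + h/2, w_n + (h/2)·k1); k3 = f(t_n + h/2, w_n + (h/2)·k2); k4 = f(t_n + h, w_n + h·k3); w_{n+1} = w_n + (h/6)·(k1 + 2k2 + 2k3 + k4).
t=0.000000, w=2.460000:
  k1 = f(0.000000, 2.460000) = 0.000000
  k2 = f(0.115000, 2.460000) = -0.144279
  k3 = f(0.115000, 2.443408) = -0.143306
  k4 = f(0.230000, 2.427040) = -0.284692
  w ← 2.460000 + (0.23/6)·(k1 + 2k2 + 2k3 + k4) = 2.427039
w(0.23) ≈ 2.4270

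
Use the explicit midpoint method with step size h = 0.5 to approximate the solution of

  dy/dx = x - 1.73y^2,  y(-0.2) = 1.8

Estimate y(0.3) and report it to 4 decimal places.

Midpoint: k1 = f(x_n, y_n); k2 = f(x_n + h/2, y_n + (h/2)·k1); y_{n+1} = y_n + h·k2.
x=-0.200000, y=1.800000:
  k1 = f(-0.200000, 1.800000) = -5.805200
  k2 = f(0.050000, 0.348700) = -0.160354
  y ← 1.800000 + 0.5·(-0.160354) = 1.719823
y(0.3) ≈ 1.7198

1.7198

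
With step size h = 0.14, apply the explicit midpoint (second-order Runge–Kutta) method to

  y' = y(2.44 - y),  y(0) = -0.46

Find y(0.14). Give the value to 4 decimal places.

Midpoint: k1 = f(x_n, y_n); k2 = f(x_n + h/2, y_n + (h/2)·k1); y_{n+1} = y_n + h·k2.
x=0.000000, y=-0.460000:
  k1 = f(0.000000, -0.460000) = -1.334000
  k2 = f(0.070000, -0.553380) = -1.656477
  y ← -0.460000 + 0.14·(-1.656477) = -0.691907
y(0.14) ≈ -0.6919

-0.6919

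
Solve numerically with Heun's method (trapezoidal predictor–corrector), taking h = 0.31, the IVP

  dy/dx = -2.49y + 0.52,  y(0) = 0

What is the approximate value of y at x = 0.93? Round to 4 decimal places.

0.1784

Heun: k1 = f(x_n, y_n); k2 = f(x_n + h, y_n + h·k1); y_{n+1} = y_n + (h/2)·(k1 + k2).
x=0.000000, y=0.000000:
  k1 = f(0.000000, 0.000000) = 0.520000
  k2 = f(0.310000, 0.161200) = 0.118612
  y ← 0.000000 + (0.31/2)·(0.520000 + 0.118612) = 0.098985
x=0.310000, y=0.098985:
  k1 = f(0.310000, 0.098985) = 0.273528
  k2 = f(0.620000, 0.183778) = 0.062392
  y ← 0.098985 + (0.31/2)·(0.273528 + 0.062392) = 0.151052
x=0.620000, y=0.151052:
  k1 = f(0.620000, 0.151052) = 0.143880
  k2 = f(0.930000, 0.195655) = 0.032819
  y ← 0.151052 + (0.31/2)·(0.143880 + 0.032819) = 0.178441
y(0.93) ≈ 0.1784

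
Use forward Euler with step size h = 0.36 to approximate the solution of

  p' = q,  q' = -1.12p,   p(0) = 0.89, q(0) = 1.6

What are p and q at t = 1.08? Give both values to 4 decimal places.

2.1468, -0.1212

Euler on (p,q): p_{n+1} = p_n + h·p', q_{n+1} = q_n + h·q'.
0.000000: (0.890000, 1.600000); f=(1.600000, -0.996800) → (1.466000, 1.241152)
0.360000: (1.466000, 1.241152); f=(1.241152, -1.641920) → (1.912815, 0.650061)
0.720000: (1.912815, 0.650061); f=(0.650061, -2.142352) → (2.146837, -0.121186)
(p(1.08), q(1.08)) ≈ (2.1468, -0.1212)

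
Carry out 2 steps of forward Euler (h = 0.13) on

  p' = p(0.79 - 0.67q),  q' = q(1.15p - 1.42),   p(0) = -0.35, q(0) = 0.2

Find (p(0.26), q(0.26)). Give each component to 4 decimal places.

Euler on (p,q): p_{n+1} = p_n + h·p', q_{n+1} = q_n + h·q'.
0.000000: (-0.350000, 0.200000); f=(-0.229600, -0.364500) → (-0.379848, 0.152615)
0.130000: (-0.379848, 0.152615); f=(-0.261240, -0.283379) → (-0.413809, 0.115776)
(p(0.26), q(0.26)) ≈ (-0.4138, 0.1158)

-0.4138, 0.1158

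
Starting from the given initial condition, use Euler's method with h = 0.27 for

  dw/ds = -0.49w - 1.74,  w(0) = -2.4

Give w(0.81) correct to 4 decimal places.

Euler: w_{n+1} = w_n + h·f(s_n, w_n).
s=0.000000, w=-2.400000: f=-0.564000 → w ← -2.400000 + 0.27·(-0.564000) = -2.552280
s=0.270000, w=-2.552280: f=-0.489383 → w ← -2.552280 + 0.27·(-0.489383) = -2.684413
s=0.540000, w=-2.684413: f=-0.424637 → w ← -2.684413 + 0.27·(-0.424637) = -2.799065
w(0.81) ≈ -2.7991

-2.7991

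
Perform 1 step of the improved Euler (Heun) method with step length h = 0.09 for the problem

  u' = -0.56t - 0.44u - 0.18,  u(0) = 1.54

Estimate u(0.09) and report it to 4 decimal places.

1.4621

Heun: k1 = f(t_n, u_n); k2 = f(t_n + h, u_n + h·k1); u_{n+1} = u_n + (h/2)·(k1 + k2).
t=0.000000, u=1.540000:
  k1 = f(0.000000, 1.540000) = -0.857600
  k2 = f(0.090000, 1.462816) = -0.874039
  u ← 1.540000 + (0.09/2)·(-0.857600 + (-0.874039)) = 1.462076
u(0.09) ≈ 1.4621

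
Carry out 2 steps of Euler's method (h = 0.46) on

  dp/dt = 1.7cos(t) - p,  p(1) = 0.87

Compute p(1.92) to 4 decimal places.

Euler: p_{n+1} = p_n + h·f(t_n, p_n).
t=1.000000, p=0.870000: f=0.048514 → p ← 0.870000 + 0.46·0.048514 = 0.892316
t=1.460000, p=0.892316: f=-0.704348 → p ← 0.892316 + 0.46·(-0.704348) = 0.568316
p(1.92) ≈ 0.5683

0.5683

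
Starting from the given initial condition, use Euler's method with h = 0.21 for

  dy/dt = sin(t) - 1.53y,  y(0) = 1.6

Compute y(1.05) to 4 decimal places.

0.5239

Euler: y_{n+1} = y_n + h·f(t_n, y_n).
t=0.000000, y=1.600000: f=-2.448000 → y ← 1.600000 + 0.21·(-2.448000) = 1.085920
t=0.210000, y=1.085920: f=-1.452998 → y ← 1.085920 + 0.21·(-1.452998) = 0.780790
t=0.420000, y=0.780790: f=-0.786849 → y ← 0.780790 + 0.21·(-0.786849) = 0.615552
t=0.630000, y=0.615552: f=-0.352650 → y ← 0.615552 + 0.21·(-0.352650) = 0.541496
t=0.840000, y=0.541496: f=-0.083845 → y ← 0.541496 + 0.21·(-0.083845) = 0.523888
y(1.05) ≈ 0.5239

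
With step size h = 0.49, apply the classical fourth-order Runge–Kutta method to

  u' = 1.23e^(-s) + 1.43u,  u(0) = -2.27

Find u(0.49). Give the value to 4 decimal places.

-3.8612

RK4: k1 = f(s_n, u_n); k2 = f(s_n + h/2, u_n + (h/2)·k1); k3 = f(s_n + h/2, u_n + (h/2)·k2); k4 = f(s_n + h, u_n + h·k3); u_{n+1} = u_n + (h/6)·(k1 + 2k2 + 2k3 + k4).
s=0.000000, u=-2.270000:
  k1 = f(0.000000, -2.270000) = -2.016100
  k2 = f(0.245000, -2.763945) = -2.989714
  k3 = f(0.245000, -3.002480) = -3.330820
  k4 = f(0.490000, -3.902102) = -4.826475
  u ← -2.270000 + (0.49/6)·(k1 + 2k2 + 2k3 + k4) = -3.861164
u(0.49) ≈ -3.8612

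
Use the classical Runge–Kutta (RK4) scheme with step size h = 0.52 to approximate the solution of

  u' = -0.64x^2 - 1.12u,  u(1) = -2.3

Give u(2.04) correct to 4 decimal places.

-1.7829

RK4: k1 = f(x_n, u_n); k2 = f(x_n + h/2, u_n + (h/2)·k1); k3 = f(x_n + h/2, u_n + (h/2)·k2); k4 = f(x_n + h, u_n + h·k3); u_{n+1} = u_n + (h/6)·(k1 + 2k2 + 2k3 + k4).
x=1.000000, u=-2.300000:
  k1 = f(1.000000, -2.300000) = 1.936000
  k2 = f(1.260000, -1.796640) = 0.996173
  k3 = f(1.260000, -2.040995) = 1.269850
  k4 = f(1.520000, -1.639678) = 0.357783
  u ← -2.300000 + (0.52/6)·(k1 + 2k2 + 2k3 + k4) = -1.708428
x=1.520000, u=-1.708428:
  k1 = f(1.520000, -1.708428) = 0.434783
  k2 = f(1.780000, -1.595384) = -0.240945
  k3 = f(1.780000, -1.771074) = -0.044173
  k4 = f(2.040000, -1.731398) = -0.724258
  u ← -1.708428 + (0.52/6)·(k1 + 2k2 + 2k3 + k4) = -1.782936
u(2.04) ≈ -1.7829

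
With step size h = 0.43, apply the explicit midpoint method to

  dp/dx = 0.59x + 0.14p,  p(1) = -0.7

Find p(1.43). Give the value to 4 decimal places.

Midpoint: k1 = f(x_n, p_n); k2 = f(x_n + h/2, p_n + (h/2)·k1); p_{n+1} = p_n + h·k2.
x=1.000000, p=-0.700000:
  k1 = f(1.000000, -0.700000) = 0.492000
  k2 = f(1.215000, -0.594220) = 0.633659
  p ← -0.700000 + 0.43·0.633659 = -0.427527
p(1.43) ≈ -0.4275

-0.4275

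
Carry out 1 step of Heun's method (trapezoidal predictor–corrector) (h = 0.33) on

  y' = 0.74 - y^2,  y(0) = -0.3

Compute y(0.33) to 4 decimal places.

Heun: k1 = f(x_n, y_n); k2 = f(x_n + h, y_n + h·k1); y_{n+1} = y_n + (h/2)·(k1 + k2).
x=0.000000, y=-0.300000:
  k1 = f(0.000000, -0.300000) = 0.650000
  k2 = f(0.330000, -0.085500) = 0.732690
  y ← -0.300000 + (0.33/2)·(0.650000 + 0.732690) = -0.071856
y(0.33) ≈ -0.0719

-0.0719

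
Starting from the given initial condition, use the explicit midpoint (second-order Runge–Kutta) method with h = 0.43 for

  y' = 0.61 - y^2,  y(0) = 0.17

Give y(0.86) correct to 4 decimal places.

Midpoint: k1 = f(x_n, y_n); k2 = f(x_n + h/2, y_n + (h/2)·k1); y_{n+1} = y_n + h·k2.
x=0.000000, y=0.170000:
  k1 = f(0.000000, 0.170000) = 0.581100
  k2 = f(0.215000, 0.294936) = 0.523012
  y ← 0.170000 + 0.43·0.523012 = 0.394895
x=0.430000, y=0.394895:
  k1 = f(0.430000, 0.394895) = 0.454058
  k2 = f(0.645000, 0.492518) = 0.367426
  y ← 0.394895 + 0.43·0.367426 = 0.552889
y(0.86) ≈ 0.5529

0.5529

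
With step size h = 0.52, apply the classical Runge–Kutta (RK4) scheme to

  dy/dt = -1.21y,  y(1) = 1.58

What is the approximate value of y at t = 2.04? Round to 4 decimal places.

RK4: k1 = f(t_n, y_n); k2 = f(t_n + h/2, y_n + (h/2)·k1); k3 = f(t_n + h/2, y_n + (h/2)·k2); k4 = f(t_n + h, y_n + h·k3); y_{n+1} = y_n + (h/6)·(k1 + 2k2 + 2k3 + k4).
t=1.000000, y=1.580000:
  k1 = f(1.000000, 1.580000) = -1.911800
  k2 = f(1.260000, 1.082932) = -1.310348
  k3 = f(1.260000, 1.239310) = -1.499565
  k4 = f(1.520000, 0.800226) = -0.968274
  y ← 1.580000 + (0.52/6)·(k1 + 2k2 + 2k3 + k4) = 0.843342
t=1.520000, y=0.843342:
  k1 = f(1.520000, 0.843342) = -1.020444
  k2 = f(1.780000, 0.578027) = -0.699412
  k3 = f(1.780000, 0.661495) = -0.800409
  k4 = f(2.040000, 0.427130) = -0.516827
  y ← 0.843342 + (0.52/6)·(k1 + 2k2 + 2k3 + k4) = 0.450143
y(2.04) ≈ 0.4501

0.4501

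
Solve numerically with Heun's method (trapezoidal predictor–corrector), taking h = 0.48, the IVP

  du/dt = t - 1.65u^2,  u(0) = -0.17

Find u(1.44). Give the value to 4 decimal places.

Heun: k1 = f(t_n, u_n); k2 = f(t_n + h, u_n + h·k1); u_{n+1} = u_n + (h/2)·(k1 + k2).
t=0.000000, u=-0.170000:
  k1 = f(0.000000, -0.170000) = -0.047685
  k2 = f(0.480000, -0.192889) = 0.418610
  u ← -0.170000 + (0.48/2)·(-0.047685 + 0.418610) = -0.080978
t=0.480000, u=-0.080978:
  k1 = f(0.480000, -0.080978) = 0.469180
  k2 = f(0.960000, 0.144228) = 0.925677
  u ← -0.080978 + (0.48/2)·(0.469180 + 0.925677) = 0.253788
t=0.960000, u=0.253788:
  k1 = f(0.960000, 0.253788) = 0.853726
  k2 = f(1.440000, 0.663576) = 0.713449
  u ← 0.253788 + (0.48/2)·(0.853726 + 0.713449) = 0.629910
u(1.44) ≈ 0.6299

0.6299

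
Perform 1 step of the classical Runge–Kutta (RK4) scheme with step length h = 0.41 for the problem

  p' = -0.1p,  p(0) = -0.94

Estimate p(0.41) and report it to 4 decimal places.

-0.9022

RK4: k1 = f(t_n, p_n); k2 = f(t_n + h/2, p_n + (h/2)·k1); k3 = f(t_n + h/2, p_n + (h/2)·k2); k4 = f(t_n + h, p_n + h·k3); p_{n+1} = p_n + (h/6)·(k1 + 2k2 + 2k3 + k4).
t=0.000000, p=-0.940000:
  k1 = f(0.000000, -0.940000) = 0.094000
  k2 = f(0.205000, -0.920730) = 0.092073
  k3 = f(0.205000, -0.921125) = 0.092113
  k4 = f(0.410000, -0.902234) = 0.090223
  p ← -0.940000 + (0.41/6)·(k1 + 2k2 + 2k3 + k4) = -0.902239
p(0.41) ≈ -0.9022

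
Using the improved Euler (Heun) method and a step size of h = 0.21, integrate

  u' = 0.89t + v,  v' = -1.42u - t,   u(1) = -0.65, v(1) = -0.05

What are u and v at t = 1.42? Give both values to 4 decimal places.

-0.2464, -0.2849

Heun on (u,v): k1 = f(t_n, state_n); k2 = f(t_n + h, state_n + h·k1); state_{n+1} = state_n + (h/2)·(k1 + k2).
1.000000: (-0.650000, -0.050000)
  k1 = (0.840000, -0.077000)
  predictor → (-0.473600, -0.066170)
  k2 = (1.010730, -0.537488)
  → (-0.455673, -0.114521)
1.210000: (-0.455673, -0.114521)
  k1 = (0.962379, -0.562944)
  predictor → (-0.253574, -0.232739)
  k2 = (1.031061, -1.059925)
  → (-0.246362, -0.284922)
(u(1.42), v(1.42)) ≈ (-0.2464, -0.2849)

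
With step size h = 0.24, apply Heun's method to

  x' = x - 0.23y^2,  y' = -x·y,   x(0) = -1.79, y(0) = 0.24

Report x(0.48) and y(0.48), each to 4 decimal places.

-2.9030, 0.6889

Heun on (x,y): k1 = f(t_n, state_n); k2 = f(t_n + h, state_n + h·k1); state_{n+1} = state_n + (h/2)·(k1 + k2).
0.000000: (-1.790000, 0.240000)
  k1 = (-1.803248, 0.429600)
  predictor → (-2.222780, 0.343104)
  k2 = (-2.249855, 0.762645)
  → (-2.276372, 0.383069)
0.240000: (-2.276372, 0.383069)
  k1 = (-2.310123, 0.872008)
  predictor → (-2.830802, 0.592351)
  k2 = (-2.911504, 1.676829)
  → (-2.902968, 0.688930)
(x(0.48), y(0.48)) ≈ (-2.9030, 0.6889)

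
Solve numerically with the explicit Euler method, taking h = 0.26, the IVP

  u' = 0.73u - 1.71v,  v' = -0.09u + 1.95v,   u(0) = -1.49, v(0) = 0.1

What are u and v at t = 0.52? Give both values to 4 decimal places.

Euler on (u,v): u_{n+1} = u_n + h·u', v_{n+1} = v_n + h·v'.
0.000000: (-1.490000, 0.100000); f=(-1.258700, 0.329100) → (-1.817262, 0.185566)
0.260000: (-1.817262, 0.185566); f=(-1.643919, 0.525407) → (-2.244681, 0.322172)
(u(0.52), v(0.52)) ≈ (-2.2447, 0.3222)

-2.2447, 0.3222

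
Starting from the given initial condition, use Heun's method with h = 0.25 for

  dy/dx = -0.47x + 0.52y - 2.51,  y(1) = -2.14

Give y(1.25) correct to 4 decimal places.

-3.2444

Heun: k1 = f(x_n, y_n); k2 = f(x_n + h, y_n + h·k1); y_{n+1} = y_n + (h/2)·(k1 + k2).
x=1.000000, y=-2.140000:
  k1 = f(1.000000, -2.140000) = -4.092800
  k2 = f(1.250000, -3.163200) = -4.742364
  y ← -2.140000 + (0.25/2)·(-4.092800 + (-4.742364)) = -3.244395
y(1.25) ≈ -3.2444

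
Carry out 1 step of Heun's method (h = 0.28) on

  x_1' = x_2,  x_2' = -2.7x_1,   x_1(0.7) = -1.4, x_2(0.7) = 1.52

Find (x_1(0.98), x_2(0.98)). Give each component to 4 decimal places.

-0.8262, 2.4175

Heun on (x_1,x_2): k1 = f(s_n, state_n); k2 = f(s_n + h, state_n + h·k1); state_{n+1} = state_n + (h/2)·(k1 + k2).
0.700000: (-1.400000, 1.520000)
  k1 = (1.520000, 3.780000)
  predictor → (-0.974400, 2.578400)
  k2 = (2.578400, 2.630880)
  → (-0.826224, 2.417523)
(x_1(0.98), x_2(0.98)) ≈ (-0.8262, 2.4175)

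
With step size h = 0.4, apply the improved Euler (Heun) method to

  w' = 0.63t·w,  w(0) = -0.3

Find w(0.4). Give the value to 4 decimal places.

-0.3151

Heun: k1 = f(t_n, w_n); k2 = f(t_n + h, w_n + h·k1); w_{n+1} = w_n + (h/2)·(k1 + k2).
t=0.000000, w=-0.300000:
  k1 = f(0.000000, -0.300000) = 0.000000
  k2 = f(0.400000, -0.300000) = -0.075600
  w ← -0.300000 + (0.4/2)·(0.000000 + (-0.075600)) = -0.315120
w(0.4) ≈ -0.3151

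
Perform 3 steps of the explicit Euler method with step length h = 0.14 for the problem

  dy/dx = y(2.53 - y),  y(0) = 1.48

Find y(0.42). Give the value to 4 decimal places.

2.0638

Euler: y_{n+1} = y_n + h·f(x_n, y_n).
x=0.000000, y=1.480000: f=1.554000 → y ← 1.480000 + 0.14·1.554000 = 1.697560
x=0.140000, y=1.697560: f=1.413117 → y ← 1.697560 + 0.14·1.413117 = 1.895396
x=0.280000, y=1.895396: f=1.202825 → y ← 1.895396 + 0.14·1.202825 = 2.063792
y(0.42) ≈ 2.0638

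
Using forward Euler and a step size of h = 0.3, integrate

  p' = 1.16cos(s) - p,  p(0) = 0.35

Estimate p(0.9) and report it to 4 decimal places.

0.8105

Euler: p_{n+1} = p_n + h·f(s_n, p_n).
s=0.000000, p=0.350000: f=0.810000 → p ← 0.350000 + 0.3·0.810000 = 0.593000
s=0.300000, p=0.593000: f=0.515190 → p ← 0.593000 + 0.3·0.515190 = 0.747557
s=0.600000, p=0.747557: f=0.209832 → p ← 0.747557 + 0.3·0.209832 = 0.810507
p(0.9) ≈ 0.8105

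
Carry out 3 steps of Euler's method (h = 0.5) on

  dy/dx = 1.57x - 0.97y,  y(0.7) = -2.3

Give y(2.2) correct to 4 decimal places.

1.6512

Euler: y_{n+1} = y_n + h·f(x_n, y_n).
x=0.700000, y=-2.300000: f=3.330000 → y ← -2.300000 + 0.5·3.330000 = -0.635000
x=1.200000, y=-0.635000: f=2.499950 → y ← -0.635000 + 0.5·2.499950 = 0.614975
x=1.700000, y=0.614975: f=2.072474 → y ← 0.614975 + 0.5·2.072474 = 1.651212
y(2.2) ≈ 1.6512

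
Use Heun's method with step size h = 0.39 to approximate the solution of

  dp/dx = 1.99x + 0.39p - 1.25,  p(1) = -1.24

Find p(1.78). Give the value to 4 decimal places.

Heun: k1 = f(x_n, p_n); k2 = f(x_n + h, p_n + h·k1); p_{n+1} = p_n + (h/2)·(k1 + k2).
x=1.000000, p=-1.240000:
  k1 = f(1.000000, -1.240000) = 0.256400
  k2 = f(1.390000, -1.140004) = 1.071498
  p ← -1.240000 + (0.39/2)·(0.256400 + 1.071498) = -0.981060
x=1.390000, p=-0.981060:
  k1 = f(1.390000, -0.981060) = 1.133487
  k2 = f(1.780000, -0.539000) = 2.081990
  p ← -0.981060 + (0.39/2)·(1.133487 + 2.081990) = -0.354042
p(1.78) ≈ -0.3540

-0.3540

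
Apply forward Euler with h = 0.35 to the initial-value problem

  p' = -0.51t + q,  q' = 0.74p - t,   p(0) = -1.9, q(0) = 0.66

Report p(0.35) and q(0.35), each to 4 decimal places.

Euler on (p,q): p_{n+1} = p_n + h·p', q_{n+1} = q_n + h·q'.
0.000000: (-1.900000, 0.660000); f=(0.660000, -1.406000) → (-1.669000, 0.167900)
(p(0.35), q(0.35)) ≈ (-1.6690, 0.1679)

-1.6690, 0.1679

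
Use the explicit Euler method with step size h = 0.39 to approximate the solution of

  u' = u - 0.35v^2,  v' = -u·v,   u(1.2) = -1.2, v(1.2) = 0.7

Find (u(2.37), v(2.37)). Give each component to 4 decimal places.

Euler on (u,v): u_{n+1} = u_n + h·u', v_{n+1} = v_n + h·v'.
1.200000: (-1.200000, 0.700000); f=(-1.371500, 0.840000) → (-1.734885, 1.027600)
1.590000: (-1.734885, 1.027600); f=(-2.104472, 1.782768) → (-2.555629, 1.722879)
1.980000: (-2.555629, 1.722879); f=(-3.594539, 4.403041) → (-3.957499, 3.440065)
(u(2.37), v(2.37)) ≈ (-3.9575, 3.4401)

-3.9575, 3.4401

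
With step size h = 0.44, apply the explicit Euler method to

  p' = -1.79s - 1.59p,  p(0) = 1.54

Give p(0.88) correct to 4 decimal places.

-0.2076

Euler: p_{n+1} = p_n + h·f(s_n, p_n).
s=0.000000, p=1.540000: f=-2.448600 → p ← 1.540000 + 0.44·(-2.448600) = 0.462616
s=0.440000, p=0.462616: f=-1.523159 → p ← 0.462616 + 0.44·(-1.523159) = -0.207574
p(0.88) ≈ -0.2076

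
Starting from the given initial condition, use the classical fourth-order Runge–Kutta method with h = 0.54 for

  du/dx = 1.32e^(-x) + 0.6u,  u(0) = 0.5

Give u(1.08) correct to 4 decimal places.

2.2531

RK4: k1 = f(x_n, u_n); k2 = f(x_n + h/2, u_n + (h/2)·k1); k3 = f(x_n + h/2, u_n + (h/2)·k2); k4 = f(x_n + h, u_n + h·k3); u_{n+1} = u_n + (h/6)·(k1 + 2k2 + 2k3 + k4).
x=0.000000, u=0.500000:
  k1 = f(0.000000, 0.500000) = 1.620000
  k2 = f(0.270000, 0.937400) = 1.570101
  k3 = f(0.270000, 0.923927) = 1.562017
  k4 = f(0.540000, 1.343489) = 1.575321
  u ← 0.500000 + (0.54/6)·(k1 + 2k2 + 2k3 + k4) = 1.351360
x=0.540000, u=1.351360:
  k1 = f(0.540000, 1.351360) = 1.580044
  k2 = f(0.810000, 1.777972) = 1.653996
  k3 = f(0.810000, 1.797939) = 1.665976
  k4 = f(1.080000, 2.250987) = 1.798858
  u ← 1.351360 + (0.54/6)·(k1 + 2k2 + 2k3 + k4) = 2.253056
u(1.08) ≈ 2.2531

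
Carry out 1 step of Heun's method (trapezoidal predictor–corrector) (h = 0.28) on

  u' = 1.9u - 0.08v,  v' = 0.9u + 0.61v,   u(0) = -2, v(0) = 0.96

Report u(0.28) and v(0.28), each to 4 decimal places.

Heun on (u,v): k1 = f(t_n, state_n); k2 = f(t_n + h, state_n + h·k1); state_{n+1} = state_n + (h/2)·(k1 + k2).
0.000000: (-2.000000, 0.960000)
  k1 = (-3.876800, -1.214400)
  predictor → (-3.085504, 0.619968)
  k2 = (-5.912055, -2.398773)
  → (-3.370440, 0.454156)
(u(0.28), v(0.28)) ≈ (-3.3704, 0.4542)

-3.3704, 0.4542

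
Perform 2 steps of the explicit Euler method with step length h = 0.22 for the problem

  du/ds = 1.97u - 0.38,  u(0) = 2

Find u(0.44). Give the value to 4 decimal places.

3.9058

Euler: u_{n+1} = u_n + h·f(s_n, u_n).
s=0.000000, u=2.000000: f=3.560000 → u ← 2.000000 + 0.22·3.560000 = 2.783200
s=0.220000, u=2.783200: f=5.102904 → u ← 2.783200 + 0.22·5.102904 = 3.905839
u(0.44) ≈ 3.9058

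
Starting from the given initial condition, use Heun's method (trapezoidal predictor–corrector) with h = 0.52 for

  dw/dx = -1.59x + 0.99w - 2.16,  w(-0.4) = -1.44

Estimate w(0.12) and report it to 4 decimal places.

Heun: k1 = f(x_n, w_n); k2 = f(x_n + h, w_n + h·k1); w_{n+1} = w_n + (h/2)·(k1 + k2).
x=-0.400000, w=-1.440000:
  k1 = f(-0.400000, -1.440000) = -2.949600
  k2 = f(0.120000, -2.973792) = -5.294854
  w ← -1.440000 + (0.52/2)·(-2.949600 + (-5.294854)) = -3.583558
w(0.12) ≈ -3.5836

-3.5836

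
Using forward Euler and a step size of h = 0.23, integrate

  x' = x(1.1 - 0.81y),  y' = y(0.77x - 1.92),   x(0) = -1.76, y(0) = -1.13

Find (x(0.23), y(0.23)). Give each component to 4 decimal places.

Euler on (x,y): x_{n+1} = x_n + h·x', y_{n+1} = y_n + h·y'.
0.000000: (-1.760000, -1.130000); f=(-3.546928, 3.700976) → (-2.575793, -0.278776)
(x(0.23), y(0.23)) ≈ (-2.5758, -0.2788)

-2.5758, -0.2788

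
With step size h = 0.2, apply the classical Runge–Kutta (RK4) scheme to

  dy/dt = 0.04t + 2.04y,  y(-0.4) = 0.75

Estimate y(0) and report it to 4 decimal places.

1.6902

RK4: k1 = f(t_n, y_n); k2 = f(t_n + h/2, y_n + (h/2)·k1); k3 = f(t_n + h/2, y_n + (h/2)·k2); k4 = f(t_n + h, y_n + h·k3); y_{n+1} = y_n + (h/6)·(k1 + 2k2 + 2k3 + k4).
t=-0.400000, y=0.750000:
  k1 = f(-0.400000, 0.750000) = 1.514000
  k2 = f(-0.300000, 0.901400) = 1.826856
  k3 = f(-0.300000, 0.932686) = 1.890679
  k4 = f(-0.200000, 1.128136) = 2.293397
  y ← 0.750000 + (0.2/6)·(k1 + 2k2 + 2k3 + k4) = 1.124749
t=-0.200000, y=1.124749:
  k1 = f(-0.200000, 1.124749) = 2.286488
  k2 = f(-0.100000, 1.353398) = 2.756931
  k3 = f(-0.100000, 1.400442) = 2.852902
  k4 = f(0.000000, 1.695329) = 3.458472
  y ← 1.124749 + (0.2/6)·(k1 + 2k2 + 2k3 + k4) = 1.690236
y(0) ≈ 1.6902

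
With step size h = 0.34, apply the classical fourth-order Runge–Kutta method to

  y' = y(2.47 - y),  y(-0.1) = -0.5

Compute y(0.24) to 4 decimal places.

-1.5614

RK4: k1 = f(t_n, y_n); k2 = f(t_n + h/2, y_n + (h/2)·k1); k3 = f(t_n + h/2, y_n + (h/2)·k2); k4 = f(t_n + h, y_n + h·k3); y_{n+1} = y_n + (h/6)·(k1 + 2k2 + 2k3 + k4).
t=-0.100000, y=-0.500000:
  k1 = f(-0.100000, -0.500000) = -1.485000
  k2 = f(0.070000, -0.752450) = -2.424733
  k3 = f(0.070000, -0.912205) = -3.085262
  k4 = f(0.240000, -1.548989) = -6.225371
  y ← -0.500000 + (0.34/6)·(k1 + 2k2 + 2k3 + k4) = -1.561387
y(0.24) ≈ -1.5614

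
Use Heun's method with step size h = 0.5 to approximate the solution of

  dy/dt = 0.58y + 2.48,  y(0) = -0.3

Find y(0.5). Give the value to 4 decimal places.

1.0202

Heun: k1 = f(t_n, y_n); k2 = f(t_n + h, y_n + h·k1); y_{n+1} = y_n + (h/2)·(k1 + k2).
t=0.000000, y=-0.300000:
  k1 = f(0.000000, -0.300000) = 2.306000
  k2 = f(0.500000, 0.853000) = 2.974740
  y ← -0.300000 + (0.5/2)·(2.306000 + 2.974740) = 1.020185
y(0.5) ≈ 1.0202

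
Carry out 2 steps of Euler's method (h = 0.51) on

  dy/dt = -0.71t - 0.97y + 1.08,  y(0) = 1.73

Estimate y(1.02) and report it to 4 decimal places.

1.0862

Euler: y_{n+1} = y_n + h·f(t_n, y_n).
t=0.000000, y=1.730000: f=-0.598100 → y ← 1.730000 + 0.51·(-0.598100) = 1.424969
t=0.510000, y=1.424969: f=-0.664320 → y ← 1.424969 + 0.51·(-0.664320) = 1.086166
y(1.02) ≈ 1.0862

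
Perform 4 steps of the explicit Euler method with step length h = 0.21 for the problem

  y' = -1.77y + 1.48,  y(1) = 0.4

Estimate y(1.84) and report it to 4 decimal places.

0.7682

Euler: y_{n+1} = y_n + h·f(x_n, y_n).
x=1.000000, y=0.400000: f=0.772000 → y ← 0.400000 + 0.21·0.772000 = 0.562120
x=1.210000, y=0.562120: f=0.485048 → y ← 0.562120 + 0.21·0.485048 = 0.663980
x=1.420000, y=0.663980: f=0.304755 → y ← 0.663980 + 0.21·0.304755 = 0.727979
x=1.630000, y=0.727979: f=0.191478 → y ← 0.727979 + 0.21·0.191478 = 0.768189
y(1.84) ≈ 0.7682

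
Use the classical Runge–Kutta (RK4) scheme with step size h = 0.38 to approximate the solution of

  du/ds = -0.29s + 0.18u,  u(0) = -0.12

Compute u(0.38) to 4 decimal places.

-0.1499

RK4: k1 = f(s_n, u_n); k2 = f(s_n + h/2, u_n + (h/2)·k1); k3 = f(s_n + h/2, u_n + (h/2)·k2); k4 = f(s_n + h, u_n + h·k3); u_{n+1} = u_n + (h/6)·(k1 + 2k2 + 2k3 + k4).
s=0.000000, u=-0.120000:
  k1 = f(0.000000, -0.120000) = -0.021600
  k2 = f(0.190000, -0.124104) = -0.077439
  k3 = f(0.190000, -0.134713) = -0.079348
  k4 = f(0.380000, -0.150152) = -0.137227
  u ← -0.120000 + (0.38/6)·(k1 + 2k2 + 2k3 + k4) = -0.149919
u(0.38) ≈ -0.1499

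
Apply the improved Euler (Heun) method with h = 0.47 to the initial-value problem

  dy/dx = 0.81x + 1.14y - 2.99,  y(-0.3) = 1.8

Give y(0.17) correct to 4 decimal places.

1.1857

Heun: k1 = f(x_n, y_n); k2 = f(x_n + h, y_n + h·k1); y_{n+1} = y_n + (h/2)·(k1 + k2).
x=-0.300000, y=1.800000:
  k1 = f(-0.300000, 1.800000) = -1.181000
  k2 = f(0.170000, 1.244930) = -1.433080
  y ← 1.800000 + (0.47/2)·(-1.181000 + (-1.433080)) = 1.185691
y(0.17) ≈ 1.1857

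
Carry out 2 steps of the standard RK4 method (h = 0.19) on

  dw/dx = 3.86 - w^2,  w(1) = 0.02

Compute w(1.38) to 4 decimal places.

1.2553

RK4: k1 = f(x_n, w_n); k2 = f(x_n + h/2, w_n + (h/2)·k1); k3 = f(x_n + h/2, w_n + (h/2)·k2); k4 = f(x_n + h, w_n + h·k3); w_{n+1} = w_n + (h/6)·(k1 + 2k2 + 2k3 + k4).
x=1.000000, w=0.020000:
  k1 = f(1.000000, 0.020000) = 3.859600
  k2 = f(1.095000, 0.386662) = 3.710492
  k3 = f(1.095000, 0.372497) = 3.721246
  k4 = f(1.190000, 0.727037) = 3.331418
  w ← 0.020000 + (0.19/6)·(k1 + 2k2 + 2k3 + k4) = 0.718392
x=1.190000, w=0.718392:
  k1 = f(1.190000, 0.718392) = 3.343912
  k2 = f(1.285000, 1.036064) = 2.786571
  k3 = f(1.285000, 0.983117) = 2.893482
  k4 = f(1.380000, 1.268154) = 2.251786
  w ← 0.718392 + (0.19/6)·(k1 + 2k2 + 2k3 + k4) = 1.255326
w(1.38) ≈ 1.2553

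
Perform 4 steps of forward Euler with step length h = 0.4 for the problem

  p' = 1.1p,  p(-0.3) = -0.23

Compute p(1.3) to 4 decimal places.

-0.9890

Euler: p_{n+1} = p_n + h·f(x_n, p_n).
x=-0.300000, p=-0.230000: f=-0.253000 → p ← -0.230000 + 0.4·(-0.253000) = -0.331200
x=0.100000, p=-0.331200: f=-0.364320 → p ← -0.331200 + 0.4·(-0.364320) = -0.476928
x=0.500000, p=-0.476928: f=-0.524621 → p ← -0.476928 + 0.4·(-0.524621) = -0.686776
x=0.900000, p=-0.686776: f=-0.755454 → p ← -0.686776 + 0.4·(-0.755454) = -0.988958
p(1.3) ≈ -0.9890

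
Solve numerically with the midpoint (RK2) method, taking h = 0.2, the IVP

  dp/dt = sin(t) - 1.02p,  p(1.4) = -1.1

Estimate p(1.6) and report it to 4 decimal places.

Midpoint: k1 = f(t_n, p_n); k2 = f(t_n + h/2, p_n + (h/2)·k1); p_{n+1} = p_n + h·k2.
t=1.400000, p=-1.100000:
  k1 = f(1.400000, -1.100000) = 2.107450
  k2 = f(1.500000, -0.889255) = 1.904535
  p ← -1.100000 + 0.2·1.904535 = -0.719093
p(1.6) ≈ -0.7191

-0.7191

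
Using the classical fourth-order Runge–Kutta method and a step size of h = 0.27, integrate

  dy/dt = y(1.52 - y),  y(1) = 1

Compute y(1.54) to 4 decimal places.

RK4: k1 = f(t_n, y_n); k2 = f(t_n + h/2, y_n + (h/2)·k1); k3 = f(t_n + h/2, y_n + (h/2)·k2); k4 = f(t_n + h, y_n + h·k3); y_{n+1} = y_n + (h/6)·(k1 + 2k2 + 2k3 + k4).
t=1.000000, y=1.000000:
  k1 = f(1.000000, 1.000000) = 0.520000
  k2 = f(1.135000, 1.070200) = 0.481376
  k3 = f(1.135000, 1.064986) = 0.484584
  k4 = f(1.270000, 1.130838) = 0.440079
  y ← 1.000000 + (0.27/6)·(k1 + 2k2 + 2k3 + k4) = 1.130140
t=1.270000, y=1.130140:
  k1 = f(1.270000, 1.130140) = 0.440596
  k2 = f(1.405000, 1.189620) = 0.393026
  k3 = f(1.405000, 1.183198) = 0.398503
  k4 = f(1.540000, 1.237736) = 0.349369
  y ← 1.130140 + (0.27/6)·(k1 + 2k2 + 2k3 + k4) = 1.236926
y(1.54) ≈ 1.2369

1.2369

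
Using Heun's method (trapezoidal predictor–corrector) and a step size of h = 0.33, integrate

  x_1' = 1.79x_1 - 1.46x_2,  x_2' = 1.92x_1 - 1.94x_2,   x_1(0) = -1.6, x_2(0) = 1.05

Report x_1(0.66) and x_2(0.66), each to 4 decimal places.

Heun on (x_1,x_2): k1 = f(t_n, state_n); k2 = f(t_n + h, state_n + h·k1); state_{n+1} = state_n + (h/2)·(k1 + k2).
0.000000: (-1.600000, 1.050000)
  k1 = (-4.397000, -5.109000)
  predictor → (-3.051010, -0.635970)
  k2 = (-4.532792, -4.624157)
  → (-3.073416, -0.555971)
0.330000: (-3.073416, -0.555971)
  k1 = (-4.689696, -4.822374)
  predictor → (-4.621015, -2.147354)
  k2 = (-5.136480, -4.706482)
  → (-4.694735, -2.128232)
(x_1(0.66), x_2(0.66)) ≈ (-4.6947, -2.1282)

-4.6947, -2.1282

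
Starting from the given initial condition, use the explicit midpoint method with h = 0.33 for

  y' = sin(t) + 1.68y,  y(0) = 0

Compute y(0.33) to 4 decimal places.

0.0542

Midpoint: k1 = f(t_n, y_n); k2 = f(t_n + h/2, y_n + (h/2)·k1); y_{n+1} = y_n + h·k2.
t=0.000000, y=0.000000:
  k1 = f(0.000000, 0.000000) = 0.000000
  k2 = f(0.165000, 0.000000) = 0.164252
  y ← 0.000000 + 0.33·0.164252 = 0.054203
y(0.33) ≈ 0.0542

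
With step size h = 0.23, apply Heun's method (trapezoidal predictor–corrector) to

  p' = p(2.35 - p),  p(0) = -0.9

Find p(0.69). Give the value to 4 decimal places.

Heun: k1 = f(s_n, p_n); k2 = f(s_n + h, p_n + h·k1); p_{n+1} = p_n + (h/2)·(k1 + k2).
s=0.000000, p=-0.900000:
  k1 = f(0.000000, -0.900000) = -2.925000
  k2 = f(0.230000, -1.572750) = -6.169505
  p ← -0.900000 + (0.23/2)·(-2.925000 + (-6.169505)) = -1.945868
s=0.230000, p=-1.945868:
  k1 = f(0.230000, -1.945868) = -8.359193
  k2 = f(0.460000, -3.868482) = -24.056089
  p ← -1.945868 + (0.23/2)·(-8.359193 + (-24.056089)) = -5.673626
s=0.460000, p=-5.673626:
  k1 = f(0.460000, -5.673626) = -45.523047
  k2 = f(0.690000, -16.143926) = -298.564580
  p ← -5.673626 + (0.23/2)·(-45.523047 + (-298.564580)) = -45.243703
p(0.69) ≈ -45.2437

-45.2437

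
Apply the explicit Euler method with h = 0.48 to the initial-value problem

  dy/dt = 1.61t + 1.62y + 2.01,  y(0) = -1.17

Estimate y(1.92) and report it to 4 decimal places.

Euler: y_{n+1} = y_n + h·f(t_n, y_n).
t=0.000000, y=-1.170000: f=0.114600 → y ← -1.170000 + 0.48·0.114600 = -1.114992
t=0.480000, y=-1.114992: f=0.976513 → y ← -1.114992 + 0.48·0.976513 = -0.646266
t=0.960000, y=-0.646266: f=2.508649 → y ← -0.646266 + 0.48·2.508649 = 0.557886
t=1.440000, y=0.557886: f=5.232175 → y ← 0.557886 + 0.48·5.232175 = 3.069330
y(1.92) ≈ 3.0693

3.0693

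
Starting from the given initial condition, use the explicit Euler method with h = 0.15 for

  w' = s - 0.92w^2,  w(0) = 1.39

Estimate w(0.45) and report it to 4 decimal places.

0.8864

Euler: w_{n+1} = w_n + h·f(s_n, w_n).
s=0.000000, w=1.390000: f=-1.777532 → w ← 1.390000 + 0.15·(-1.777532) = 1.123370
s=0.150000, w=1.123370: f=-1.011004 → w ← 1.123370 + 0.15·(-1.011004) = 0.971720
s=0.300000, w=0.971720: f=-0.568700 → w ← 0.971720 + 0.15·(-0.568700) = 0.886415
w(0.45) ≈ 0.8864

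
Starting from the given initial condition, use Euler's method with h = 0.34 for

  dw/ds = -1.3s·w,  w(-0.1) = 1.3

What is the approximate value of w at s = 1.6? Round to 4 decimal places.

0.2372

Euler: w_{n+1} = w_n + h·f(s_n, w_n).
s=-0.100000, w=1.300000: f=0.169000 → w ← 1.300000 + 0.34·0.169000 = 1.357460
s=0.240000, w=1.357460: f=-0.423528 → w ← 1.357460 + 0.34·(-0.423528) = 1.213461
s=0.580000, w=1.213461: f=-0.914949 → w ← 1.213461 + 0.34·(-0.914949) = 0.902378
s=0.920000, w=0.902378: f=-1.079244 → w ← 0.902378 + 0.34·(-1.079244) = 0.535435
s=1.260000, w=0.535435: f=-0.877042 → w ← 0.535435 + 0.34·(-0.877042) = 0.237241
w(1.6) ≈ 0.2372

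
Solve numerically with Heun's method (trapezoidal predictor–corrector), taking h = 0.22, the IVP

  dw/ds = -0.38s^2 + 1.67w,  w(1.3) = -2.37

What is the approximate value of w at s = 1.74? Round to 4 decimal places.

Heun: k1 = f(s_n, w_n); k2 = f(s_n + h, w_n + h·k1); w_{n+1} = w_n + (h/2)·(k1 + k2).
s=1.300000, w=-2.370000:
  k1 = f(1.300000, -2.370000) = -4.600100
  k2 = f(1.520000, -3.382022) = -6.525929
  w ← -2.370000 + (0.22/2)·(-4.600100 + (-6.525929)) = -3.593863
s=1.520000, w=-3.593863:
  k1 = f(1.520000, -3.593863) = -6.879703
  k2 = f(1.740000, -5.107398) = -9.679843
  w ← -3.593863 + (0.22/2)·(-6.879703 + (-9.679843)) = -5.415413
w(1.74) ≈ -5.4154

-5.4154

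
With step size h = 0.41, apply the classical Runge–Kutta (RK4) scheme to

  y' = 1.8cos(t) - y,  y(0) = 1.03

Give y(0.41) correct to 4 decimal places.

1.2703

RK4: k1 = f(t_n, y_n); k2 = f(t_n + h/2, y_n + (h/2)·k1); k3 = f(t_n + h/2, y_n + (h/2)·k2); k4 = f(t_n + h, y_n + h·k3); y_{n+1} = y_n + (h/6)·(k1 + 2k2 + 2k3 + k4).
t=0.000000, y=1.030000:
  k1 = f(0.000000, 1.030000) = 0.770000
  k2 = f(0.205000, 1.187850) = 0.574460
  k3 = f(0.205000, 1.147764) = 0.614546
  k4 = f(0.410000, 1.281964) = 0.368854
  y ← 1.030000 + (0.41/6)·(k1 + 2k2 + 2k3 + k4) = 1.270319
y(0.41) ≈ 1.2703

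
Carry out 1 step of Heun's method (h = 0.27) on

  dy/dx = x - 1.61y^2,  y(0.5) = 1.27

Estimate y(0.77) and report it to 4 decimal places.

Heun: k1 = f(x_n, y_n); k2 = f(x_n + h, y_n + h·k1); y_{n+1} = y_n + (h/2)·(k1 + k2).
x=0.500000, y=1.270000:
  k1 = f(0.500000, 1.270000) = -2.096769
  k2 = f(0.770000, 0.703872) = -0.027652
  y ← 1.270000 + (0.27/2)·(-2.096769 + (-0.027652)) = 0.983203
y(0.77) ≈ 0.9832

0.9832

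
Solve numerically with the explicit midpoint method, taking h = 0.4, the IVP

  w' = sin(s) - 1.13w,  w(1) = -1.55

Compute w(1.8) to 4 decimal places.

-0.1515

Midpoint: k1 = f(s_n, w_n); k2 = f(s_n + h/2, w_n + (h/2)·k1); w_{n+1} = w_n + h·k2.
s=1.000000, w=-1.550000:
  k1 = f(1.000000, -1.550000) = 2.592971
  k2 = f(1.200000, -1.031406) = 2.097528
  w ← -1.550000 + 0.4·2.097528 = -0.710989
s=1.400000, w=-0.710989:
  k1 = f(1.400000, -0.710989) = 1.788867
  k2 = f(1.600000, -0.353215) = 1.398707
  w ← -0.710989 + 0.4·1.398707 = -0.151506
w(1.8) ≈ -0.1515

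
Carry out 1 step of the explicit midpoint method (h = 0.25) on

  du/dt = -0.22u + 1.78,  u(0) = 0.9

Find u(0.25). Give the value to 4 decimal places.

Midpoint: k1 = f(t_n, u_n); k2 = f(t_n + h/2, u_n + (h/2)·k1); u_{n+1} = u_n + h·k2.
t=0.000000, u=0.900000:
  k1 = f(0.000000, 0.900000) = 1.582000
  k2 = f(0.125000, 1.097750) = 1.538495
  u ← 0.900000 + 0.25·1.538495 = 1.284624
u(0.25) ≈ 1.2846

1.2846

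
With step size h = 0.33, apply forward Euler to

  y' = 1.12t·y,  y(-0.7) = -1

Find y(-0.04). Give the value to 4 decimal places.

Euler: y_{n+1} = y_n + h·f(t_n, y_n).
t=-0.700000, y=-1.000000: f=0.784000 → y ← -1.000000 + 0.33·0.784000 = -0.741280
t=-0.370000, y=-0.741280: f=0.307186 → y ← -0.741280 + 0.33·0.307186 = -0.639908
y(-0.04) ≈ -0.6399

-0.6399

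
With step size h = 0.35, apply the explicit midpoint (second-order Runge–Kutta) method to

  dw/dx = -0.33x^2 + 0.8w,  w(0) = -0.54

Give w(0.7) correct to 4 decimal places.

-0.9782

Midpoint: k1 = f(x_n, w_n); k2 = f(x_n + h/2, w_n + (h/2)·k1); w_{n+1} = w_n + h·k2.
x=0.000000, w=-0.540000:
  k1 = f(0.000000, -0.540000) = -0.432000
  k2 = f(0.175000, -0.615600) = -0.502586
  w ← -0.540000 + 0.35·(-0.502586) = -0.715905
x=0.350000, w=-0.715905:
  k1 = f(0.350000, -0.715905) = -0.613149
  k2 = f(0.525000, -0.823206) = -0.749521
  w ← -0.715905 + 0.35·(-0.749521) = -0.978238
w(0.7) ≈ -0.9782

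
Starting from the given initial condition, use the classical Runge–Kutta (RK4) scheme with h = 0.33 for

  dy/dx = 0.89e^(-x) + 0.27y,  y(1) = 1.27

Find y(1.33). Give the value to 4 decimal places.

RK4: k1 = f(x_n, y_n); k2 = f(x_n + h/2, y_n + (h/2)·k1); k3 = f(x_n + h/2, y_n + (h/2)·k2); k4 = f(x_n + h, y_n + h·k3); y_{n+1} = y_n + (h/6)·(k1 + 2k2 + 2k3 + k4).
x=1.000000, y=1.270000:
  k1 = f(1.000000, 1.270000) = 0.670313
  k2 = f(1.165000, 1.380602) = 0.650374
  k3 = f(1.165000, 1.377312) = 0.649485
  k4 = f(1.330000, 1.484330) = 0.636154
  y ← 1.270000 + (0.33/6)·(k1 + 2k2 + 2k3 + k4) = 1.484840
y(1.33) ≈ 1.4848

1.4848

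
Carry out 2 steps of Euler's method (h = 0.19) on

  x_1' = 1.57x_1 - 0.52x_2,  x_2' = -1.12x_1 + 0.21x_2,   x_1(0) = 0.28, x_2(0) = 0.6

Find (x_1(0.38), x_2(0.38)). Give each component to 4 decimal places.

0.3392, 0.5221

Euler on (x_1,x_2): x_1_{n+1} = x_1_n + h·x_1', x_2_{n+1} = x_2_n + h·x_2'.
0.000000: (0.280000, 0.600000); f=(0.127600, -0.187600) → (0.304244, 0.564356)
0.190000: (0.304244, 0.564356); f=(0.184198, -0.222239) → (0.339242, 0.522131)
(x_1(0.38), x_2(0.38)) ≈ (0.3392, 0.5221)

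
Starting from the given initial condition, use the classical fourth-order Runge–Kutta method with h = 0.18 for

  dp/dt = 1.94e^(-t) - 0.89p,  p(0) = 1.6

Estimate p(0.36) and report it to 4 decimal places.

1.6584

RK4: k1 = f(t_n, p_n); k2 = f(t_n + h/2, p_n + (h/2)·k1); k3 = f(t_n + h/2, p_n + (h/2)·k2); k4 = f(t_n + h, p_n + h·k3); p_{n+1} = p_n + (h/6)·(k1 + 2k2 + 2k3 + k4).
t=0.000000, p=1.600000:
  k1 = f(0.000000, 1.600000) = 0.516000
  k2 = f(0.090000, 1.646440) = 0.307695
  k3 = f(0.090000, 1.627693) = 0.324380
  k4 = f(0.180000, 1.658388) = 0.144459
  p ← 1.600000 + (0.18/6)·(k1 + 2k2 + 2k3 + k4) = 1.657738
t=0.180000, p=1.657738:
  k1 = f(0.180000, 1.657738) = 0.145037
  k2 = f(0.270000, 1.670792) = -0.006048
  k3 = f(0.270000, 1.657194) = 0.006054
  k4 = f(0.360000, 1.658828) = -0.122865
  p ← 1.657738 + (0.18/6)·(k1 + 2k2 + 2k3 + k4) = 1.658404
p(0.36) ≈ 1.6584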